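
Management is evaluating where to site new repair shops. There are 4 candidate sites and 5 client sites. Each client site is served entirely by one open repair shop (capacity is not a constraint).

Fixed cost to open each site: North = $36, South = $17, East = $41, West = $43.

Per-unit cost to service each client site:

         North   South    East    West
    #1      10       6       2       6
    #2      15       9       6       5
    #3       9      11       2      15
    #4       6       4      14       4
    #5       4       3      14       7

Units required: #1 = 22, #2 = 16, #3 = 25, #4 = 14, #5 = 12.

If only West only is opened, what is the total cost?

Total cost: 770

Each client site is assigned to its cheapest site among the open ones.
{West}: #1→West 6·22=132, #2→West 5·16=80, #3→West 15·25=375, #4→West 4·14=56, #5→West 7·12=84. Service 727; fixed 43; total 770.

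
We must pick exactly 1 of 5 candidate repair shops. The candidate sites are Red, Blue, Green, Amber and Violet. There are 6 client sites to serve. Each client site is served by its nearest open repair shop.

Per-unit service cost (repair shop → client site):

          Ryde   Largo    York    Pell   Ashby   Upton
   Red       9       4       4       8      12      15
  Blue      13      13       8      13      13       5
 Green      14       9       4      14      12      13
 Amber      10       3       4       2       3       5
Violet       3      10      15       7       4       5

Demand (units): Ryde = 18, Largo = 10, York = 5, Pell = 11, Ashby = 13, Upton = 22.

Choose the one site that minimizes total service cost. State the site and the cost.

With exactly 1 open, each client site uses its cheapest among the chosen.
{Amber}: Ryde→Amber 10·18=180, Largo→Amber 3·10=30, York→Amber 4·5=20, Pell→Amber 2·11=22, Ashby→Amber 3·13=39, Upton→Amber 5·22=110. Service cost 401.
{Violet}: service cost 468
{Red}: service cost 796
Among all 5 size-1 choices, {Amber} is lowest.

Choose Amber only; total service cost 401.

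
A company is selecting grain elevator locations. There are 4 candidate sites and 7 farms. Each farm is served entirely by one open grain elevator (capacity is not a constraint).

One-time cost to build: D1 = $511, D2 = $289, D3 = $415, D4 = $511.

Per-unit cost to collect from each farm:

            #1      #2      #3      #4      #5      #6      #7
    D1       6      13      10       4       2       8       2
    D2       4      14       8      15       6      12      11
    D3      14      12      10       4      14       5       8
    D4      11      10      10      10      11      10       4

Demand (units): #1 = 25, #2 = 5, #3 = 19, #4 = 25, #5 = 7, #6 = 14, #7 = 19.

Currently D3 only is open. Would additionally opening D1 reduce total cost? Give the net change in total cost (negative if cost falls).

No — net change +113 (cost rises by 113).

Current service cost with {D3}: 1020.
Adding D1: each farm re-picks its cheapest; new service cost 622, saving 398.
Extra fixed cost: 511. Net change = 511 − 398 = 113.
(Totals: 1435 → 1548.)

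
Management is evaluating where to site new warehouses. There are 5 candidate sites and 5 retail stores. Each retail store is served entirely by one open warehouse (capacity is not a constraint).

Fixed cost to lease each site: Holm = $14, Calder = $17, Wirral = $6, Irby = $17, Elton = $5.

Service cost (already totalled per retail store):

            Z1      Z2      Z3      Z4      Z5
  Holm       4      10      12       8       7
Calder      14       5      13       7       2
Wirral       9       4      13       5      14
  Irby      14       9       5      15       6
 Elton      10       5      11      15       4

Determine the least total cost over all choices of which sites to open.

Minimum total cost: 44

For any fixed open set, each retail store goes to its cheapest open site; total = fixed + service.
{Wirral, Elton}: Z1→Wirral 9, Z2→Wirral 4, Z3→Elton 11, Z4→Wirral 5, Z5→Elton 4. Service 33; fixed 11; total 44.
{Elton}: service 45 + fixed 5 = 50
{Holm, Elton}: Z1→Holm 4, Z2→Elton 5, Z3→Elton 11, Z4→Holm 8, Z5→Elton 4. Service 32; fixed 19; total 51.
{Holm, Calder, Wirral, Irby, Elton}: Z1→Holm 4, Z2→Wirral 4, Z3→Irby 5, Z4→Wirral 5, Z5→Calder 2. Service 20; fixed 59; total 79.
No other subset beats 44.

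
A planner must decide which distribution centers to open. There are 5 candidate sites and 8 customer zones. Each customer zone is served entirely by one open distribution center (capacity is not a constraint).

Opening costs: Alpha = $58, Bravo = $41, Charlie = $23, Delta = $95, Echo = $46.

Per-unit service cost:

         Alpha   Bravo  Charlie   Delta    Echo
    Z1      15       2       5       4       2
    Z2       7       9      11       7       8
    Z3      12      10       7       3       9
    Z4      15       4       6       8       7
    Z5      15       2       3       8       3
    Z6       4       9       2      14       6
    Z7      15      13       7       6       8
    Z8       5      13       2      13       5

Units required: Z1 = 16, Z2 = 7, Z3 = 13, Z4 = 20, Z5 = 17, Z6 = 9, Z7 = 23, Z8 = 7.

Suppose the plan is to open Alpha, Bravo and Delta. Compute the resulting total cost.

Total cost: 637

Each customer zone is assigned to its cheapest site among the open ones.
{Alpha, Bravo, Delta}: Z1→Bravo 2·16=32, Z2→Alpha 7·7=49, Z3→Delta 3·13=39, Z4→Bravo 4·20=80, Z5→Bravo 2·17=34, Z6→Alpha 4·9=36, Z7→Delta 6·23=138, Z8→Alpha 5·7=35. Service 443; fixed 194; total 637.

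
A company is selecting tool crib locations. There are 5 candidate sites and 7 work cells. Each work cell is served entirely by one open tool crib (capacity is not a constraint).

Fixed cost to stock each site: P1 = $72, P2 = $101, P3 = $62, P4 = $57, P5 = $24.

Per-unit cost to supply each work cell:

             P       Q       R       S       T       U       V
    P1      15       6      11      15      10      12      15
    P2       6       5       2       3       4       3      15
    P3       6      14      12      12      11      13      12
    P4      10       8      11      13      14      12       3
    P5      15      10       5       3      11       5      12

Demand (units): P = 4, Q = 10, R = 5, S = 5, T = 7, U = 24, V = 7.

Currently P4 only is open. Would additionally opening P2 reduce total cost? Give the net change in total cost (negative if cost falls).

Current service cost with {P4}: 647.
Adding P2: each work cell re-picks its cheapest; new service cost 220, saving 427.
Extra fixed cost: 101. Net change = 101 − 427 = -326.
(Totals: 704 → 378.)

Yes — net change −326 (cost falls by 326).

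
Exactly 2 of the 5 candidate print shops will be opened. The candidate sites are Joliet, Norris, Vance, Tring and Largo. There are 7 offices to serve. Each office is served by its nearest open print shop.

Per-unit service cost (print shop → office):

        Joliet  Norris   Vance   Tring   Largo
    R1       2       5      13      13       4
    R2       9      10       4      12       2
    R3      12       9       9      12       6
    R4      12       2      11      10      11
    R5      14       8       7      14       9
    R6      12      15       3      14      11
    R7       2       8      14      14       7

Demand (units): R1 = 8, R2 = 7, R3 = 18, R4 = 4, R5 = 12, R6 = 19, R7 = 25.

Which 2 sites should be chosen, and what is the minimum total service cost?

Choose Joliet and Vance; total service cost 441.

With exactly 2 open, each office uses its cheapest among the chosen.
{Joliet, Vance}: R1→Joliet 2·8=16, R2→Vance 4·7=28, R3→Vance 9·18=162, R4→Vance 11·4=44, R5→Vance 7·12=84, R6→Vance 3·19=57, R7→Joliet 2·25=50. Service cost 441.
{Vance, Largo}: service cost 514
{Joliet, Largo}: service cost 549
Among all 10 size-2 choices, {Joliet, Vance} is lowest.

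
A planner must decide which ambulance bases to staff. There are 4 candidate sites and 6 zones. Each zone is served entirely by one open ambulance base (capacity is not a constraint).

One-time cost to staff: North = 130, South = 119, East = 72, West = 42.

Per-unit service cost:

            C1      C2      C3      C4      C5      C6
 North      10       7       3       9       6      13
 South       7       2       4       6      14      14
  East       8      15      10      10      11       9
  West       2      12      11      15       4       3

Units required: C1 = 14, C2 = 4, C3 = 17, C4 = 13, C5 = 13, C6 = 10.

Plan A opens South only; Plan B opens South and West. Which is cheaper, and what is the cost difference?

Plan B is cheaper by 268.

Plan A: {South}: C1→South 7·14=98, C2→South 2·4=8, C3→South 4·17=68, C4→South 6·13=78, C5→South 14·13=182, C6→South 14·10=140. Service 574; fixed 119; total 693.
Plan B: {South, West}: C1→West 2·14=28, C2→South 2·4=8, C3→South 4·17=68, C4→South 6·13=78, C5→West 4·13=52, C6→West 3·10=30. Service 264; fixed 161; total 425.
Difference: |693 − 425| = 268.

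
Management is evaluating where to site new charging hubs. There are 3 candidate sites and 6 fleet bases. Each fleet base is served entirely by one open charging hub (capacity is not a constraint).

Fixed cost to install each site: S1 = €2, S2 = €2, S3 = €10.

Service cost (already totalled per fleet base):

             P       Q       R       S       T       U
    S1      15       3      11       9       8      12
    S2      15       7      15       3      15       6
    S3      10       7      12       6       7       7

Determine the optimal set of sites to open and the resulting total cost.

For any fixed open set, each fleet base goes to its cheapest open site; total = fixed + service.
{S1, S2}: P→S1 15, Q→S1 3, R→S1 11, S→S2 3, T→S1 8, U→S2 6. Service 46; fixed 4; total 50.
{S1, S2, S3}: P→S3 10, Q→S1 3, R→S1 11, S→S2 3, T→S3 7, U→S2 6. Service 40; fixed 14; total 54.
{S1, S3}: service 44 + fixed 12 = 56
{S1}: service 58 + fixed 2 = 60
No other subset beats 50.

Open S1 and S2; minimum total cost 50.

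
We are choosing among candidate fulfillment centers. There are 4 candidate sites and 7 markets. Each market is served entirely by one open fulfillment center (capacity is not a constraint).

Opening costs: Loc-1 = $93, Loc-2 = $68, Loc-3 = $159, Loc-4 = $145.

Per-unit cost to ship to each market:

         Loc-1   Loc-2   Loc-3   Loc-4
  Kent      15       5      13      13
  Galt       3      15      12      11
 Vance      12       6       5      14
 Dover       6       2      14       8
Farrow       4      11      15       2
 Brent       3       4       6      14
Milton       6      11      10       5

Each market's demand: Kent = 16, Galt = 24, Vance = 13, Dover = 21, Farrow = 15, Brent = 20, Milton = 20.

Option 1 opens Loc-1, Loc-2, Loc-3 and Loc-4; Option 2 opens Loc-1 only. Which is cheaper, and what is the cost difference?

Option 1: {Loc-1, Loc-2, Loc-3, Loc-4}: Kent→Loc-2 5·16=80, Galt→Loc-1 3·24=72, Vance→Loc-3 5·13=65, Dover→Loc-2 2·21=42, Farrow→Loc-4 2·15=30, Brent→Loc-1 3·20=60, Milton→Loc-4 5·20=100. Service 449; fixed 465; total 914.
Option 2: {Loc-1}: Kent→Loc-1 15·16=240, Galt→Loc-1 3·24=72, Vance→Loc-1 12·13=156, Dover→Loc-1 6·21=126, Farrow→Loc-1 4·15=60, Brent→Loc-1 3·20=60, Milton→Loc-1 6·20=120. Service 834; fixed 93; total 927.
Difference: |914 − 927| = 13.

Option 1 is cheaper by 13.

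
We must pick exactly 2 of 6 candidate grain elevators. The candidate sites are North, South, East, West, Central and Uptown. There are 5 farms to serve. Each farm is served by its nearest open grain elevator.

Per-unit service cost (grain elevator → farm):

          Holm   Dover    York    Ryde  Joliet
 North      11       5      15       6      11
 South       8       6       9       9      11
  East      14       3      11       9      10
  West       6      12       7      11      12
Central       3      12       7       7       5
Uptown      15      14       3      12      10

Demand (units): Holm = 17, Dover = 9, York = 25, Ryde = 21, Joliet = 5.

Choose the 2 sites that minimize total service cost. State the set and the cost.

Choose Central and Uptown; total service cost 406.

With exactly 2 open, each farm uses its cheapest among the chosen.
{Central, Uptown}: Holm→Central 3·17=51, Dover→Central 12·9=108, York→Uptown 3·25=75, Ryde→Central 7·21=147, Joliet→Central 5·5=25. Service cost 406.
{North, Central}: service cost 422
{East, Central}: service cost 425
Among all 15 size-2 choices, {Central, Uptown} is lowest.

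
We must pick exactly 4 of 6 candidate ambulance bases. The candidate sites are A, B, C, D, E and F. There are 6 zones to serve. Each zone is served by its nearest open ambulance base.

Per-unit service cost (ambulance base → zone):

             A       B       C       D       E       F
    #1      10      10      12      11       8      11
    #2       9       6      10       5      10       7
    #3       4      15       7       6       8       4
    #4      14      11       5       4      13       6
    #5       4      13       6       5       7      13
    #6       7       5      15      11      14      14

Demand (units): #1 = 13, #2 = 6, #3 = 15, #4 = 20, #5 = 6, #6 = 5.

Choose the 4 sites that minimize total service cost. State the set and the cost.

Choose A, B, D and E; total service cost 323.

With exactly 4 open, each zone uses its cheapest among the chosen.
{A, B, D, E}: #1→E 8·13=104, #2→D 5·6=30, #3→A 4·15=60, #4→D 4·20=80, #5→A 4·6=24, #6→B 5·5=25. Service cost 323.
{B, D, E, F}: service cost 329
{A, C, D, E}: service cost 333
Among all 15 size-4 choices, {A, B, D, E} is lowest.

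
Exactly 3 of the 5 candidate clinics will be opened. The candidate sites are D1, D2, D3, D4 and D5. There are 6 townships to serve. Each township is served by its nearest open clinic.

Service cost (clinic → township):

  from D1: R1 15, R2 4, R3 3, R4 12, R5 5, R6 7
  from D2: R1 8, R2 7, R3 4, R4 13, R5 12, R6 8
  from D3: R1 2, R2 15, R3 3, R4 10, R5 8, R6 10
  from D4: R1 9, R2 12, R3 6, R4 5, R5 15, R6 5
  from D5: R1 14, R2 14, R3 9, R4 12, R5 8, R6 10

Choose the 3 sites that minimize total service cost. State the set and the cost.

With exactly 3 open, each township uses its cheapest among the chosen.
{D1, D3, D4}: R1→D3 2, R2→D1 4, R3→D1 3, R4→D4 5, R5→D1 5, R6→D4 5. Service cost 24.
{D1, D2, D4}: service cost 30
{D2, D3, D4}: service cost 30
Among all 10 size-3 choices, {D1, D3, D4} is lowest.

Choose D1, D3 and D4; total service cost 24.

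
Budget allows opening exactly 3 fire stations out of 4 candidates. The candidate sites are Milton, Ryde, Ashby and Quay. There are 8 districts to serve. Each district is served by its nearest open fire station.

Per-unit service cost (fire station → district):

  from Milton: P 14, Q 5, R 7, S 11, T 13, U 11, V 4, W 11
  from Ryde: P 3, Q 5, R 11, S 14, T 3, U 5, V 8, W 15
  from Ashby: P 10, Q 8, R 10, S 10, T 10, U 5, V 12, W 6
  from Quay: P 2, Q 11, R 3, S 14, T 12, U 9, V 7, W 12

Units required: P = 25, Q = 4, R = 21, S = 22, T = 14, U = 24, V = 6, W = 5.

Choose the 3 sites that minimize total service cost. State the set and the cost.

Choose Ryde, Ashby and Quay; total service cost 587.

With exactly 3 open, each district uses its cheapest among the chosen.
{Ryde, Ashby, Quay}: P→Quay 2·25=50, Q→Ryde 5·4=20, R→Quay 3·21=63, S→Ashby 10·22=220, T→Ryde 3·14=42, U→Ryde 5·24=120, V→Quay 7·6=42, W→Ashby 6·5=30. Service cost 587.
{Milton, Ryde, Quay}: service cost 616
{Milton, Ashby, Quay}: service cost 667
Among all 4 size-3 choices, {Ryde, Ashby, Quay} is lowest.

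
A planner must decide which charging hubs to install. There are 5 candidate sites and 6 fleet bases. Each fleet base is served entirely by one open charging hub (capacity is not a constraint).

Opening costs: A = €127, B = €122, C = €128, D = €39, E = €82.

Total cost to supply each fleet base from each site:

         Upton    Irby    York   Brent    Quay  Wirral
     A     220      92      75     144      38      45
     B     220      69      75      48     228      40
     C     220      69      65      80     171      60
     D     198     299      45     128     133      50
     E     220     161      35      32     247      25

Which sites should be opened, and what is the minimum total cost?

For any fixed open set, each fleet base goes to its cheapest open site; total = fixed + service.
{A, E}: Upton→A 220, Irby→A 92, York→E 35, Brent→E 32, Quay→A 38, Wirral→E 25. Service 442; fixed 209; total 651.
{A, D, E}: service 420 + fixed 248 = 668
{B, D}: service 533 + fixed 161 = 694
{A, B, C, D, E}: service 397 + fixed 498 = 895
No other subset beats 651.

Open A and E; minimum total cost 651.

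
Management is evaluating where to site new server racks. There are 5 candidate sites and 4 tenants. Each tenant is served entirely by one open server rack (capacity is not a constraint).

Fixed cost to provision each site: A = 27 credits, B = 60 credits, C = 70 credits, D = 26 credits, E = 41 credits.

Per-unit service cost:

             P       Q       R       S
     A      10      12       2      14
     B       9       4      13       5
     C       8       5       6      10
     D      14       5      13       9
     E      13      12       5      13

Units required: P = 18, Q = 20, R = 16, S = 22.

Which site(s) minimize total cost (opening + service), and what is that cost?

For any fixed open set, each tenant goes to its cheapest open site; total = fixed + service.
{A, B}: P→B 9·18=162, Q→B 4·20=80, R→A 2·16=32, S→B 5·22=110. Service 384; fixed 87; total 471.
{A, B, D}: P→B 9·18=162, Q→B 4·20=80, R→A 2·16=32, S→B 5·22=110. Service 384; fixed 113; total 497.
{A, B, E}: P→B 9·18=162, Q→B 4·20=80, R→A 2·16=32, S→B 5·22=110. Service 384; fixed 128; total 512.
{A, B, C, D, E}: P→C 8·18=144, Q→B 4·20=80, R→A 2·16=32, S→B 5·22=110. Service 366; fixed 224; total 590.
No other subset beats 471.

Open A and B; minimum total cost 471.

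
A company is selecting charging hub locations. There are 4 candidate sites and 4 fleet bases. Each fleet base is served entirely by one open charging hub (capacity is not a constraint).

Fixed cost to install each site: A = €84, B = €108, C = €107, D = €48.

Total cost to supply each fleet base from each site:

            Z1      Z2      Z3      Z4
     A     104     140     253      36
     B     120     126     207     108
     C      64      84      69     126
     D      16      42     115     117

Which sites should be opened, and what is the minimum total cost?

Open D only; minimum total cost 338.

For any fixed open set, each fleet base goes to its cheapest open site; total = fixed + service.
{D}: Z1→D 16, Z2→D 42, Z3→D 115, Z4→D 117. Service 290; fixed 48; total 338.
{A, D}: service 209 + fixed 132 = 341
{C, D}: service 244 + fixed 155 = 399
{A, B, C, D}: service 163 + fixed 347 = 510
No other subset beats 338.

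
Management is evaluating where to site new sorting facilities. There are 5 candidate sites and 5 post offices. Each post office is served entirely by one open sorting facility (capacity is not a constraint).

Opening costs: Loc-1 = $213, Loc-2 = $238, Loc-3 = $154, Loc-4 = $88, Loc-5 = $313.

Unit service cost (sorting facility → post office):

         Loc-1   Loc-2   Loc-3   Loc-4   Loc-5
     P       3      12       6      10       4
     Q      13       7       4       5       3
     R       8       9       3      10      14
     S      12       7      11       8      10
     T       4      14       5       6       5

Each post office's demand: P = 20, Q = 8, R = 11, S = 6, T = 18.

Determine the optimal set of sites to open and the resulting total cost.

Open Loc-3 only; minimum total cost 495.

For any fixed open set, each post office goes to its cheapest open site; total = fixed + service.
{Loc-3}: P→Loc-3 6·20=120, Q→Loc-3 4·8=32, R→Loc-3 3·11=33, S→Loc-3 11·6=66, T→Loc-3 5·18=90. Service 341; fixed 154; total 495.
{Loc-3, Loc-4}: P→Loc-3 6·20=120, Q→Loc-3 4·8=32, R→Loc-3 3·11=33, S→Loc-4 8·6=48, T→Loc-3 5·18=90. Service 323; fixed 242; total 565.
{Loc-4}: service 506 + fixed 88 = 594
{Loc-1, Loc-2, Loc-3, Loc-4, Loc-5}: service 231 + fixed 1006 = 1237
No other subset beats 495.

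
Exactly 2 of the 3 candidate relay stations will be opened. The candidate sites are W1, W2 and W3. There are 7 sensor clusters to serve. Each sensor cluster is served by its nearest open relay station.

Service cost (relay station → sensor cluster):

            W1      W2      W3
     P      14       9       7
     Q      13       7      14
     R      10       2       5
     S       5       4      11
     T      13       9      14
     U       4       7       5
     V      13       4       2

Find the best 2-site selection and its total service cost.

With exactly 2 open, each sensor cluster uses its cheapest among the chosen.
{W2, W3}: P→W3 7, Q→W2 7, R→W2 2, S→W2 4, T→W2 9, U→W3 5, V→W3 2. Service cost 36.
{W1, W2}: service cost 39
{W1, W3}: service cost 49
Among all 3 size-2 choices, {W2, W3} is lowest.

Choose W2 and W3; total service cost 36.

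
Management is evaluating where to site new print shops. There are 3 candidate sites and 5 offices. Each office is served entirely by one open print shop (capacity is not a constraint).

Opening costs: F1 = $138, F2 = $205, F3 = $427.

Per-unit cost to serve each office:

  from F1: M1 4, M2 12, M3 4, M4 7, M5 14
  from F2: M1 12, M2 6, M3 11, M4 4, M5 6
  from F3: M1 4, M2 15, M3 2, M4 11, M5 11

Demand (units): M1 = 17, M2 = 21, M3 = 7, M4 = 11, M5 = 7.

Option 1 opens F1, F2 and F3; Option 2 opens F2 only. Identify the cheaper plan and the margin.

Option 1: {F1, F2, F3}: M1→F1 4·17=68, M2→F2 6·21=126, M3→F3 2·7=14, M4→F2 4·11=44, M5→F2 6·7=42. Service 294; fixed 770; total 1064.
Option 2: {F2}: M1→F2 12·17=204, M2→F2 6·21=126, M3→F2 11·7=77, M4→F2 4·11=44, M5→F2 6·7=42. Service 493; fixed 205; total 698.
Difference: |1064 − 698| = 366.

Option 2 is cheaper by 366.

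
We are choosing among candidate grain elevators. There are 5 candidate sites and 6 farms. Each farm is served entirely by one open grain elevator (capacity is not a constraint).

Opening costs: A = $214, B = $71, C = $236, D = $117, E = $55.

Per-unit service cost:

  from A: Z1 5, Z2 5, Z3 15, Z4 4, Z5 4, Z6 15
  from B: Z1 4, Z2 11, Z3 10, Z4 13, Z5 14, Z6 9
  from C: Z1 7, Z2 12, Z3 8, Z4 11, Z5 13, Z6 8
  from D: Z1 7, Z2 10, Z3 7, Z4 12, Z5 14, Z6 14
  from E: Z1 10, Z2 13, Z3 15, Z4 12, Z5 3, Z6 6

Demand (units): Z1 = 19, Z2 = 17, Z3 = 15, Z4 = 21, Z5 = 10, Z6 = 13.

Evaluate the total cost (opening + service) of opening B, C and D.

Each farm is assigned to its cheapest site among the open ones.
{B, C, D}: Z1→B 4·19=76, Z2→D 10·17=170, Z3→D 7·15=105, Z4→C 11·21=231, Z5→C 13·10=130, Z6→C 8·13=104. Service 816; fixed 424; total 1240.

Total cost: 1240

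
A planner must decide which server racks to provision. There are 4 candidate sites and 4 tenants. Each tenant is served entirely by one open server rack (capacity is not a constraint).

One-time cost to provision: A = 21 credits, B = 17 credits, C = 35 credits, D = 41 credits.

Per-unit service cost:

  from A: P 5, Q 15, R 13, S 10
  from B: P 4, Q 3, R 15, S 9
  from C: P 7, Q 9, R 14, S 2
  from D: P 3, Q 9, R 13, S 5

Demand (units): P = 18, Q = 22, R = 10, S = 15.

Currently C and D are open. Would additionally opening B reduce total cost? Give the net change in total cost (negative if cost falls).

Yes — net change −115 (cost falls by 115).

Current service cost with {C, D}: 412.
Adding B: each tenant re-picks its cheapest; new service cost 280, saving 132.
Extra fixed cost: 17. Net change = 17 − 132 = -115.
(Totals: 488 → 373.)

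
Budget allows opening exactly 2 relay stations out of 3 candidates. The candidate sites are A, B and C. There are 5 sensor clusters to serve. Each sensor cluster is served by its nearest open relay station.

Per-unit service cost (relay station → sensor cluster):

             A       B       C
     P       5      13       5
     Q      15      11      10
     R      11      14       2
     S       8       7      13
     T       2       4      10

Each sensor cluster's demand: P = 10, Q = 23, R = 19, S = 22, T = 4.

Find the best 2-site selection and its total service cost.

Choose B and C; total service cost 488.

With exactly 2 open, each sensor cluster uses its cheapest among the chosen.
{B, C}: P→C 5·10=50, Q→C 10·23=230, R→C 2·19=38, S→B 7·22=154, T→B 4·4=16. Service cost 488.
{A, C}: service cost 502
{A, B}: service cost 674
Among all 3 size-2 choices, {B, C} is lowest.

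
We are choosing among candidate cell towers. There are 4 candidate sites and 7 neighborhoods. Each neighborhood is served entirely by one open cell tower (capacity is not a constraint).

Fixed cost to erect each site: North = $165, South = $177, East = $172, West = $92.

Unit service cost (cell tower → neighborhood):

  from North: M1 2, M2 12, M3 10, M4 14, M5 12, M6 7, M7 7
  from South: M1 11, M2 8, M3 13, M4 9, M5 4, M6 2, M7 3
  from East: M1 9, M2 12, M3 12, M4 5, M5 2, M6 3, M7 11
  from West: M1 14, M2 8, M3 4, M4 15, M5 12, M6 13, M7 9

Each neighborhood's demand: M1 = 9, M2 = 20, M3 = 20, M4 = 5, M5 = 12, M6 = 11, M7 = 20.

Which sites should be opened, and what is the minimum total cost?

For any fixed open set, each neighborhood goes to its cheapest open site; total = fixed + service.
{South, West}: M1→South 11·9=99, M2→South 8·20=160, M3→West 4·20=80, M4→South 9·5=45, M5→South 4·12=48, M6→South 2·11=22, M7→South 3·20=60. Service 514; fixed 269; total 783.
{East, West}: service 583 + fixed 264 = 847
{North, South, West}: M1→North 2·9=18, M2→South 8·20=160, M3→West 4·20=80, M4→South 9·5=45, M5→South 4·12=48, M6→South 2·11=22, M7→South 3·20=60. Service 433; fixed 434; total 867.
{North, South, East, West}: M1→North 2·9=18, M2→South 8·20=160, M3→West 4·20=80, M4→East 5·5=25, M5→East 2·12=24, M6→South 2·11=22, M7→South 3·20=60. Service 389; fixed 606; total 995.
No other subset beats 783.

Open South and West; minimum total cost 783.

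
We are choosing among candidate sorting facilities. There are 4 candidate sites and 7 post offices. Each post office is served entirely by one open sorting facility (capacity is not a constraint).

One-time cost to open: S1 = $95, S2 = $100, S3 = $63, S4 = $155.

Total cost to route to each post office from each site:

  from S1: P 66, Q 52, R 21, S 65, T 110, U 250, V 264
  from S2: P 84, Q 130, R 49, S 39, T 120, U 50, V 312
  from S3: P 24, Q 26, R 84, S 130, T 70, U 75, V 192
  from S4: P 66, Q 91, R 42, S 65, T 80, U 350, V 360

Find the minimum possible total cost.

Minimum total cost: 613

For any fixed open set, each post office goes to its cheapest open site; total = fixed + service.
{S2, S3}: P→S3 24, Q→S3 26, R→S2 49, S→S2 39, T→S3 70, U→S2 50, V→S3 192. Service 450; fixed 163; total 613.
{S1, S3}: service 473 + fixed 158 = 631
{S3}: P→S3 24, Q→S3 26, R→S3 84, S→S3 130, T→S3 70, U→S3 75, V→S3 192. Service 601; fixed 63; total 664.
{S1, S2, S3, S4}: P→S3 24, Q→S3 26, R→S1 21, S→S2 39, T→S3 70, U→S2 50, V→S3 192. Service 422; fixed 413; total 835.
No other subset beats 613.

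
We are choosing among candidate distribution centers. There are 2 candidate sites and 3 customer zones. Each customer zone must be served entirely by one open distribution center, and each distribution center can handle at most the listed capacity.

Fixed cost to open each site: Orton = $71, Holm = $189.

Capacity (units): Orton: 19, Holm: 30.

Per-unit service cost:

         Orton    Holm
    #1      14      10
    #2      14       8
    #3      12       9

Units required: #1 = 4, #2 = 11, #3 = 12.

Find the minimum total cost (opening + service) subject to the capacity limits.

Minimum total cost: 425

Open {Holm}: #1→Holm 10·4=40, #2→Holm 8·11=88, #3→Holm 9·12=108.
Loads: Holm carries 27/30. Service 236; fixed 189; total 425.
Next best feasible plan costs 496.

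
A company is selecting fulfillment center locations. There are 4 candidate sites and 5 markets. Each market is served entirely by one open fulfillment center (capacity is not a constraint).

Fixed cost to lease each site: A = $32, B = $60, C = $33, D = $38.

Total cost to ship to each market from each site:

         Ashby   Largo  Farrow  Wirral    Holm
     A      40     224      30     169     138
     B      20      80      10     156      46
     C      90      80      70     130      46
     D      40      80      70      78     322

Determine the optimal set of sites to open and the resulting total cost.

Open B and D; minimum total cost 332.

For any fixed open set, each market goes to its cheapest open site; total = fixed + service.
{B, D}: Ashby→B 20, Largo→B 80, Farrow→B 10, Wirral→D 78, Holm→B 46. Service 234; fixed 98; total 332.
{A, B, D}: Ashby→B 20, Largo→B 80, Farrow→B 10, Wirral→D 78, Holm→B 46. Service 234; fixed 130; total 364.
{B, C, D}: service 234 + fixed 131 = 365
{A, B, C, D}: service 234 + fixed 163 = 397
No other subset beats 332.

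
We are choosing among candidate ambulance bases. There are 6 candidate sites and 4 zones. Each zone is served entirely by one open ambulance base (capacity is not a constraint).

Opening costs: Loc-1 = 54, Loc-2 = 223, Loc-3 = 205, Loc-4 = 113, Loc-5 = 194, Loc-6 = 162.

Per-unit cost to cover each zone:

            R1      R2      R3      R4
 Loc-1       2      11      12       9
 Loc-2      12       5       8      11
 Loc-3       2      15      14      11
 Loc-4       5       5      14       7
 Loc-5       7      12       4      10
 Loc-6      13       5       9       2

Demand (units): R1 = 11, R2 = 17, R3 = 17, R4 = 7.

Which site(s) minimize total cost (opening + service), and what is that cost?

Open Loc-1 and Loc-6; minimum total cost 490.

For any fixed open set, each zone goes to its cheapest open site; total = fixed + service.
{Loc-1, Loc-6}: R1→Loc-1 2·11=22, R2→Loc-6 5·17=85, R3→Loc-6 9·17=153, R4→Loc-6 2·7=14. Service 274; fixed 216; total 490.
{Loc-1, Loc-4}: R1→Loc-1 2·11=22, R2→Loc-4 5·17=85, R3→Loc-1 12·17=204, R4→Loc-4 7·7=49. Service 360; fixed 167; total 527.
{Loc-1}: R1→Loc-1 2·11=22, R2→Loc-1 11·17=187, R3→Loc-1 12·17=204, R4→Loc-1 9·7=63. Service 476; fixed 54; total 530.
{Loc-1, Loc-2, Loc-3, Loc-4, Loc-5, Loc-6}: service 189 + fixed 951 = 1140
No other subset beats 490.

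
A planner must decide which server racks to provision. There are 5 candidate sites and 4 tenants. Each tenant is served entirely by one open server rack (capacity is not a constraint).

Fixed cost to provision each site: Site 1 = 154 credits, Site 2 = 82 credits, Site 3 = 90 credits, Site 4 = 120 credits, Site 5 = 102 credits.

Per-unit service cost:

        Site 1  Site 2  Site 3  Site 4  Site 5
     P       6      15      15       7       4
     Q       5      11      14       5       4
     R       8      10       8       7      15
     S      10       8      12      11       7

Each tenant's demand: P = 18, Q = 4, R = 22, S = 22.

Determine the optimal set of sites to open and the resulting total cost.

For any fixed open set, each tenant goes to its cheapest open site; total = fixed + service.
{Site 3, Site 5}: P→Site 5 4·18=72, Q→Site 5 4·4=16, R→Site 3 8·22=176, S→Site 5 7·22=154. Service 418; fixed 192; total 610.
{Site 4, Site 5}: P→Site 5 4·18=72, Q→Site 5 4·4=16, R→Site 4 7·22=154, S→Site 5 7·22=154. Service 396; fixed 222; total 618.
{Site 2, Site 5}: service 462 + fixed 184 = 646
{Site 1, Site 2, Site 3, Site 4, Site 5}: service 396 + fixed 548 = 944
No other subset beats 610.

Open Site 3 and Site 5; minimum total cost 610.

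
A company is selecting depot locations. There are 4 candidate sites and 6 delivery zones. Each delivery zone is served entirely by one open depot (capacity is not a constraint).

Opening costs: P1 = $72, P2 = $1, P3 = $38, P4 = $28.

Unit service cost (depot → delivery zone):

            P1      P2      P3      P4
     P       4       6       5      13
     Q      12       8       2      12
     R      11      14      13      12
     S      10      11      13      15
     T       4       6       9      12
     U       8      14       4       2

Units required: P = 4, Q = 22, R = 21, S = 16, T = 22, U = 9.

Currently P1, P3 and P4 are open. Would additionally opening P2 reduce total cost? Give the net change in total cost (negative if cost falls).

Current service cost with {P1, P3, P4}: 557.
Adding P2: each delivery zone re-picks its cheapest; new service cost 557, saving 0.
Extra fixed cost: 1. Net change = 1 − 0 = 1.
(Totals: 695 → 696.)

No — net change +1 (cost rises by 1).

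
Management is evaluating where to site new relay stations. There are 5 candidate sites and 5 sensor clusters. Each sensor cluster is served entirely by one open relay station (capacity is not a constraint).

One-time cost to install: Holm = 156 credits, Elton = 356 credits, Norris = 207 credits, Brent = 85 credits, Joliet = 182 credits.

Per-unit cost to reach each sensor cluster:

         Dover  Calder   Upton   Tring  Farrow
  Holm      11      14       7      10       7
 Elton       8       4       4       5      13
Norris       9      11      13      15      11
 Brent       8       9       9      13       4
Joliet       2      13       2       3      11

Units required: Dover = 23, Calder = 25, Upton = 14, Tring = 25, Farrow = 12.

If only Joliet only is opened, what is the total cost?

Total cost: 788

Each sensor cluster is assigned to its cheapest site among the open ones.
{Joliet}: Dover→Joliet 2·23=46, Calder→Joliet 13·25=325, Upton→Joliet 2·14=28, Tring→Joliet 3·25=75, Farrow→Joliet 11·12=132. Service 606; fixed 182; total 788.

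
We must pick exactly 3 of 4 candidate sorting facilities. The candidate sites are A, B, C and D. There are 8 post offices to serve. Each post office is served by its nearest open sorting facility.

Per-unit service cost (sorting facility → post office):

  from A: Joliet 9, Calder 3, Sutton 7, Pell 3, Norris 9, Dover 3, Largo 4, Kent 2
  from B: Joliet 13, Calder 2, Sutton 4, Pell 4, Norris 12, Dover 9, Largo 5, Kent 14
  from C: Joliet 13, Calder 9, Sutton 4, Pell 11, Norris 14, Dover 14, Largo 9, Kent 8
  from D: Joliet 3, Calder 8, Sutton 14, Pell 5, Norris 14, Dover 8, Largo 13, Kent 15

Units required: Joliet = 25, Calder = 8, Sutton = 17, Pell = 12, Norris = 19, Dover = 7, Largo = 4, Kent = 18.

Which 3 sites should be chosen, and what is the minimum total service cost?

With exactly 3 open, each post office uses its cheapest among the chosen.
{A, B, D}: Joliet→D 3·25=75, Calder→B 2·8=16, Sutton→B 4·17=68, Pell→A 3·12=36, Norris→A 9·19=171, Dover→A 3·7=21, Largo→A 4·4=16, Kent→A 2·18=36. Service cost 439.
{A, C, D}: service cost 447
{A, B, C}: service cost 589
Among all 4 size-3 choices, {A, B, D} is lowest.

Choose A, B and D; total service cost 439.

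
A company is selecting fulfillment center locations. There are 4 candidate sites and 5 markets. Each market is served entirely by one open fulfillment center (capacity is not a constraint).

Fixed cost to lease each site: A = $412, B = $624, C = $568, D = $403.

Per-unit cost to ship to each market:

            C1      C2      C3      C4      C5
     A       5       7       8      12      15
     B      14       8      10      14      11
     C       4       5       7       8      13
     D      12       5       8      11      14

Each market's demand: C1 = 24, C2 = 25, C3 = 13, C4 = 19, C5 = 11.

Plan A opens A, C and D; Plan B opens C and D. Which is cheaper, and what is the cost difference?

Plan B is cheaper by 412.

Plan A: {A, C, D}: C1→C 4·24=96, C2→C 5·25=125, C3→C 7·13=91, C4→C 8·19=152, C5→C 13·11=143. Service 607; fixed 1383; total 1990.
Plan B: {C, D}: C1→C 4·24=96, C2→C 5·25=125, C3→C 7·13=91, C4→C 8·19=152, C5→C 13·11=143. Service 607; fixed 971; total 1578.
Difference: |1990 − 1578| = 412.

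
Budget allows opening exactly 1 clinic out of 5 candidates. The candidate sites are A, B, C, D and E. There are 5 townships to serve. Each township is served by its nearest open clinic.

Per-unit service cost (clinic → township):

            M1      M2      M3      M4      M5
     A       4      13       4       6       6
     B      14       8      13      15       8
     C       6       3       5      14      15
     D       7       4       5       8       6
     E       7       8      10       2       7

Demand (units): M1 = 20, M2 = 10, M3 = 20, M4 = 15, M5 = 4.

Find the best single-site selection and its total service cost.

With exactly 1 open, each township uses its cheapest among the chosen.
{A}: M1→A 4·20=80, M2→A 13·10=130, M3→A 4·20=80, M4→A 6·15=90, M5→A 6·4=24. Service cost 404.
{D}: service cost 424
{E}: service cost 478
Among all 5 size-1 choices, {A} is lowest.

Choose A only; total service cost 404.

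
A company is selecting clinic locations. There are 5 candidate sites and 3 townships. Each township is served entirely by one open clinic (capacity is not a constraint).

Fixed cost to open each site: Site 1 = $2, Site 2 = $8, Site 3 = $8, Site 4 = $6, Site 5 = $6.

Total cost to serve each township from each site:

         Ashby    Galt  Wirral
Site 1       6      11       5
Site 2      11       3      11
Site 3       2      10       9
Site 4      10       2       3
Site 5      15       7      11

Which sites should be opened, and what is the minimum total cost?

Open Site 1 and Site 4; minimum total cost 19.

For any fixed open set, each township goes to its cheapest open site; total = fixed + service.
{Site 1, Site 4}: Ashby→Site 1 6, Galt→Site 4 2, Wirral→Site 4 3. Service 11; fixed 8; total 19.
{Site 3, Site 4}: service 7 + fixed 14 = 21
{Site 4}: Ashby→Site 4 10, Galt→Site 4 2, Wirral→Site 4 3. Service 15; fixed 6; total 21.
{Site 1, Site 2, Site 3, Site 4, Site 5}: Ashby→Site 3 2, Galt→Site 4 2, Wirral→Site 4 3. Service 7; fixed 30; total 37.
No other subset beats 19.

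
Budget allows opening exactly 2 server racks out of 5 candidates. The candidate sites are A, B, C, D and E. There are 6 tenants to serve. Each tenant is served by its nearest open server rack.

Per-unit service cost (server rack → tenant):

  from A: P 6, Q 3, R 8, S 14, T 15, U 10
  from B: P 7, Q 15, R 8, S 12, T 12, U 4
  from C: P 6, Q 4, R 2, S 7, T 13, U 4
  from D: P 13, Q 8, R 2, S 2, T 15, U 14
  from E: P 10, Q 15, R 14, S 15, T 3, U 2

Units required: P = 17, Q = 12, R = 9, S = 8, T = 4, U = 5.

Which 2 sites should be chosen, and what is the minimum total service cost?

With exactly 2 open, each tenant uses its cheapest among the chosen.
{C, E}: P→C 6·17=102, Q→C 4·12=48, R→C 2·9=18, S→C 7·8=56, T→E 3·4=12, U→E 2·5=10. Service cost 246.
{C, D}: service cost 256
{A, D}: service cost 282
Among all 10 size-2 choices, {C, E} is lowest.

Choose C and E; total service cost 246.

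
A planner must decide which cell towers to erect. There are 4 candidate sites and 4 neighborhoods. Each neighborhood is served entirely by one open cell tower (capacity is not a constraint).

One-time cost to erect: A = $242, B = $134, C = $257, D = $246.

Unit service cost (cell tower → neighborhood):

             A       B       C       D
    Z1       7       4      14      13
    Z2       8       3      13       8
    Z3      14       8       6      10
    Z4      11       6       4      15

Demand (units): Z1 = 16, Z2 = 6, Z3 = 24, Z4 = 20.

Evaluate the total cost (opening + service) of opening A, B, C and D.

Total cost: 1185

Each neighborhood is assigned to its cheapest site among the open ones.
{A, B, C, D}: Z1→B 4·16=64, Z2→B 3·6=18, Z3→C 6·24=144, Z4→C 4·20=80. Service 306; fixed 879; total 1185.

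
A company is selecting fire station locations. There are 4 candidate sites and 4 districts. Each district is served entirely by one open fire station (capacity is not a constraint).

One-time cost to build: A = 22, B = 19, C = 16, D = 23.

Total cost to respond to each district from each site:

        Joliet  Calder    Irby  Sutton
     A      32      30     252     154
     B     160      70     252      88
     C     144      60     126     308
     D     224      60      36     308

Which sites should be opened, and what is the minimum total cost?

For any fixed open set, each district goes to its cheapest open site; total = fixed + service.
{A, B, D}: Joliet→A 32, Calder→A 30, Irby→D 36, Sutton→B 88. Service 186; fixed 64; total 250.
{A, B, C, D}: service 186 + fixed 80 = 266
{A, D}: Joliet→A 32, Calder→A 30, Irby→D 36, Sutton→A 154. Service 252; fixed 45; total 297.
{C}: Joliet→C 144, Calder→C 60, Irby→C 126, Sutton→C 308. Service 638; fixed 16; total 654.
No other subset beats 250.

Open A, B and D; minimum total cost 250.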